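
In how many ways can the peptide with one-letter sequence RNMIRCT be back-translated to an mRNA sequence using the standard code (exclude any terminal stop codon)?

Arg: 6 codons.
Asn: 2 codons.
Met: 1 codon.
Ile: 3 codons.
Arg: 6 codons.
Cys: 2 codons.
Thr: 4 codons.
6 × 2 × 1 × 3 × 6 × 2 × 4 = 1728.

1728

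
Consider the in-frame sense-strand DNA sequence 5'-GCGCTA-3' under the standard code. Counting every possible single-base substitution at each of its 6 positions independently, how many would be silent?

Codon 1 (GCG, Ala): 3 synonymous substitutions.
Codon 2 (CTA, Leu): 4 synonymous substitutions.
Total: 3 + 4 = 7.

7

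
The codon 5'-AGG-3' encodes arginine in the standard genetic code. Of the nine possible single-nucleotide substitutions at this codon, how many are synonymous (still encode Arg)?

2

Position 1: CGG → 1 synonymous.
Position 2: none → 0 synonymous.
Position 3: AGA → 1 synonymous.
Total: 1 + 0 + 1 = 2.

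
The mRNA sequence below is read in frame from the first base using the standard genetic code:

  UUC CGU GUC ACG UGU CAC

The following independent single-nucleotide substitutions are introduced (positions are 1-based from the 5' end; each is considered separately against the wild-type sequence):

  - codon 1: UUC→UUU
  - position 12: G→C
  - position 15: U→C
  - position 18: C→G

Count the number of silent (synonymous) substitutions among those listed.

Codon 1: UUC (Phe) → UUU (Phe) — synonymous.
Codon 4: ACG (Thr) → ACC (Thr) — synonymous.
Codon 5: UGU (Cys) → UGC (Cys) — synonymous.
Codon 6: CAC (His) → CAG (Gln) — missense.
Synonymous: 3 of 4.

3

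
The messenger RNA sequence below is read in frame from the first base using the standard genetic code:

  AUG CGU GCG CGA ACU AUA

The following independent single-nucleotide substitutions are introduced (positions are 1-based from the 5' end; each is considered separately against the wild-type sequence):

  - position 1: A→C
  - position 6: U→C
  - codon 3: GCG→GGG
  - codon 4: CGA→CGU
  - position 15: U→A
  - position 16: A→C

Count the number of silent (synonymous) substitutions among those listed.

Codon 1: AUG (Met) → CUG (Leu) — missense.
Codon 2: CGU (Arg) → CGC (Arg) — synonymous.
Codon 3: GCG (Ala) → GGG (Gly) — missense.
Codon 4: CGA (Arg) → CGU (Arg) — synonymous.
Codon 5: ACU (Thr) → ACA (Thr) — synonymous.
Codon 6: AUA (Ile) → CUA (Leu) — missense.
Synonymous: 3 of 6.

3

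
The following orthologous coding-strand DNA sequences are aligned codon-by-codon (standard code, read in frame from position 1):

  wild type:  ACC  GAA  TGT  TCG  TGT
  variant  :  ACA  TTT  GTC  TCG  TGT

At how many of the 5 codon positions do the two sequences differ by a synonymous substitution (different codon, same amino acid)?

Codon 1: ACC Thr / ACA Thr — synonymous.
Codon 2: GAA Glu / TTT Phe — nonsynonymous.
Codon 3: TGT Cys / GTC Val — nonsynonymous.
Codon 4: TCG Ser / TCG Ser — identical.
Codon 5: TGT Cys / TGT Cys — identical.
Synonymous differences: 1.

1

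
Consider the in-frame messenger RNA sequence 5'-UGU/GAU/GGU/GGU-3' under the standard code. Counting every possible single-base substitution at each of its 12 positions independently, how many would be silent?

Codon 1 (UGU, Cys): 1 synonymous substitution.
Codon 2 (GAU, Asp): 1 synonymous substitution.
Codon 3 (GGU, Gly): 3 synonymous substitutions.
Codon 4 (GGU, Gly): 3 synonymous substitutions.
Total: 1 + 1 + 3 + 3 = 8.

8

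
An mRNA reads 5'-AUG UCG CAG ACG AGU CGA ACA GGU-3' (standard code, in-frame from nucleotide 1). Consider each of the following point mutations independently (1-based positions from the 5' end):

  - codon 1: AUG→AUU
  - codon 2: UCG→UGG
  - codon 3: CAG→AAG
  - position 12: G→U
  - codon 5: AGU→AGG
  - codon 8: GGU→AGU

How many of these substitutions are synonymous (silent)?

1

Codon 1: AUG (Met) → AUU (Ile) — missense.
Codon 2: UCG (Ser) → UGG (Trp) — missense.
Codon 3: CAG (Gln) → AAG (Lys) — missense.
Codon 4: ACG (Thr) → ACU (Thr) — synonymous.
Codon 5: AGU (Ser) → AGG (Arg) — missense.
Codon 8: GGU (Gly) → AGU (Ser) — missense.
Synonymous: 1 of 6.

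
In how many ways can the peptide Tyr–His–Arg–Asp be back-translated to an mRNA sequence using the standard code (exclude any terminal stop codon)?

48

Tyr: 2 codons.
His: 2 codons.
Arg: 6 codons.
Asp: 2 codons.
2 × 2 × 6 × 2 = 48.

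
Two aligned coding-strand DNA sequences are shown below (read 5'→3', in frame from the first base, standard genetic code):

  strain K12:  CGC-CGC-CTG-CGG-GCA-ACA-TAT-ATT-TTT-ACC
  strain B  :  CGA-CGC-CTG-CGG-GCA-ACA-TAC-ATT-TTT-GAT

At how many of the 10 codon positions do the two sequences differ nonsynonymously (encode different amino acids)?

1

Codon 1: CGC Arg / CGA Arg — synonymous.
Codon 2: CGC Arg / CGC Arg — identical.
Codon 3: CTG Leu / CTG Leu — identical.
Codon 4: CGG Arg / CGG Arg — identical.
Codon 5: GCA Ala / GCA Ala — identical.
Codon 6: ACA Thr / ACA Thr — identical.
Codon 7: TAT Tyr / TAC Tyr — synonymous.
Codon 8: ATT Ile / ATT Ile — identical.
Codon 9: TTT Phe / TTT Phe — identical.
Codon 10: ACC Thr / GAT Asp — nonsynonymous.
Nonsynonymous differences: 1.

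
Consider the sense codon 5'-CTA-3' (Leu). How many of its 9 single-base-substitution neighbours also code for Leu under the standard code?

Position 1: TTA → 1 synonymous.
Position 2: none → 0 synonymous.
Position 3: CTT, CTC, CTG → 3 synonymous.
Total: 1 + 0 + 3 = 4.

4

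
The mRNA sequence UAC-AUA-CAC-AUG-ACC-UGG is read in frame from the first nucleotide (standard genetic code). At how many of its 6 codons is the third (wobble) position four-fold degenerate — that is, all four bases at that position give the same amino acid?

Codon 1 UAC (Tyr): third position 2-fold.
Codon 2 AUA (Ile): third position 3-fold.
Codon 3 CAC (His): third position 2-fold.
Codon 4 AUG (Met): third position 1-fold.
Codon 5 ACC (Thr): third position 4-fold.
Codon 6 UGG (Trp): third position 1-fold.
Four-fold degenerate third positions: 1.

1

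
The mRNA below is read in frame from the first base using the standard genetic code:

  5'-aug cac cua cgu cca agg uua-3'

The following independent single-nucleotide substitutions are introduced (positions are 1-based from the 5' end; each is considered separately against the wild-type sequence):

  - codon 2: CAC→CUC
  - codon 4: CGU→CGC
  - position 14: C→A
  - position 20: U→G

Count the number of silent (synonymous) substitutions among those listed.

1

Codon 2: CAC (His) → CUC (Leu) — missense.
Codon 4: CGU (Arg) → CGC (Arg) — synonymous.
Codon 5: CCA (Pro) → CAA (Gln) — missense.
Codon 7: UUA (Leu) → UGA (Stop) — nonsense.
Synonymous: 1 of 4.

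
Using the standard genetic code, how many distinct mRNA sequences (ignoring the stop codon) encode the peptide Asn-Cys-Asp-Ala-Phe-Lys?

128

Asn: 2 codons.
Cys: 2 codons.
Asp: 2 codons.
Ala: 4 codons.
Phe: 2 codons.
Lys: 2 codons.
2 × 2 × 2 × 4 × 2 × 2 = 128.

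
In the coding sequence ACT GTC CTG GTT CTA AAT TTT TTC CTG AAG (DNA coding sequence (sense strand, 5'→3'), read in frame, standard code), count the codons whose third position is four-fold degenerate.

Codon 1 ACT (Thr): third position 4-fold.
Codon 2 GTC (Val): third position 4-fold.
Codon 3 CTG (Leu): third position 4-fold.
Codon 4 GTT (Val): third position 4-fold.
Codon 5 CTA (Leu): third position 4-fold.
Codon 6 AAT (Asn): third position 2-fold.
Codon 7 TTT (Phe): third position 2-fold.
Codon 8 TTC (Phe): third position 2-fold.
Codon 9 CTG (Leu): third position 4-fold.
Codon 10 AAG (Lys): third position 2-fold.
Four-fold degenerate third positions: 6.

6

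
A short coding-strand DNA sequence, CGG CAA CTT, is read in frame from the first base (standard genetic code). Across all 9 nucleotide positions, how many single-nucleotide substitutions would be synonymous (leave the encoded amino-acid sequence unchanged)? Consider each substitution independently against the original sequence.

Codon 1 (CGG, Arg): 4 synonymous substitutions.
Codon 2 (CAA, Gln): 1 synonymous substitution.
Codon 3 (CTT, Leu): 3 synonymous substitutions.
Total: 4 + 1 + 3 = 8.

8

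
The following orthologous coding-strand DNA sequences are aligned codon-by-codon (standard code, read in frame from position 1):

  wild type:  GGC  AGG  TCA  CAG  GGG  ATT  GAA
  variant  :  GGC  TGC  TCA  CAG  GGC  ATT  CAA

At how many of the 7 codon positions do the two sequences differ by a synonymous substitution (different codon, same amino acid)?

Codon 1: GGC Gly / GGC Gly — identical.
Codon 2: AGG Arg / TGC Cys — nonsynonymous.
Codon 3: TCA Ser / TCA Ser — identical.
Codon 4: CAG Gln / CAG Gln — identical.
Codon 5: GGG Gly / GGC Gly — synonymous.
Codon 6: ATT Ile / ATT Ile — identical.
Codon 7: GAA Glu / CAA Gln — nonsynonymous.
Synonymous differences: 1.

1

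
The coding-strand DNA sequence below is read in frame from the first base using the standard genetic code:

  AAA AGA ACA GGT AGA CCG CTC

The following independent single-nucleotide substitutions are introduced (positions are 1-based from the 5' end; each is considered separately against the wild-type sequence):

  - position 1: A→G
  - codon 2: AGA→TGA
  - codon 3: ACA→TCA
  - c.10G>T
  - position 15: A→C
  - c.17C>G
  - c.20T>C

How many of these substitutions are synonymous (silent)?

0

Codon 1: AAA (Lys) → GAA (Glu) — missense.
Codon 2: AGA (Arg) → TGA (Stop) — nonsense.
Codon 3: ACA (Thr) → TCA (Ser) — missense.
Codon 4: GGT (Gly) → TGT (Cys) — missense.
Codon 5: AGA (Arg) → AGC (Ser) — missense.
Codon 6: CCG (Pro) → CGG (Arg) — missense.
Codon 7: CTC (Leu) → CCC (Pro) — missense.
Synonymous: 0 of 7.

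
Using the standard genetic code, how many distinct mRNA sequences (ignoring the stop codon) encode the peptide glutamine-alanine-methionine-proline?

Gln: 2 codons.
Ala: 4 codons.
Met: 1 codon.
Pro: 4 codons.
2 × 4 × 1 × 4 = 32.

32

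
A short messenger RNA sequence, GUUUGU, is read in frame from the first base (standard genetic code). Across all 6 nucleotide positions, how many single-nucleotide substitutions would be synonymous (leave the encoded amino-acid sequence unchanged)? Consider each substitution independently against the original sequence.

Codon 1 (GUU, Val): 3 synonymous substitutions.
Codon 2 (UGU, Cys): 1 synonymous substitution.
Total: 3 + 1 = 4.

4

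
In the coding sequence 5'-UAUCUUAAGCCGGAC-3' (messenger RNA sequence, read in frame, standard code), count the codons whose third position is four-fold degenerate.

2

Codon 1 UAU (Tyr): third position 2-fold.
Codon 2 CUU (Leu): third position 4-fold.
Codon 3 AAG (Lys): third position 2-fold.
Codon 4 CCG (Pro): third position 4-fold.
Codon 5 GAC (Asp): third position 2-fold.
Four-fold degenerate third positions: 2.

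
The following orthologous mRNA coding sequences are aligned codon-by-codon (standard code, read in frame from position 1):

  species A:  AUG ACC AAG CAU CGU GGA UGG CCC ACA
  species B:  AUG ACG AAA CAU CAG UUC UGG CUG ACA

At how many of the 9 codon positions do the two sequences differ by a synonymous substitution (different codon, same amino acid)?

2

Codon 1: AUG Met / AUG Met — identical.
Codon 2: ACC Thr / ACG Thr — synonymous.
Codon 3: AAG Lys / AAA Lys — synonymous.
Codon 4: CAU His / CAU His — identical.
Codon 5: CGU Arg / CAG Gln — nonsynonymous.
Codon 6: GGA Gly / UUC Phe — nonsynonymous.
Codon 7: UGG Trp / UGG Trp — identical.
Codon 8: CCC Pro / CUG Leu — nonsynonymous.
Codon 9: ACA Thr / ACA Thr — identical.
Synonymous differences: 2.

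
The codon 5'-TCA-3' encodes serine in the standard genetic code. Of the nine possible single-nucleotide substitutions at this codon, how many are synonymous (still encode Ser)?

3

Position 1: none → 0 synonymous.
Position 2: none → 0 synonymous.
Position 3: TCT, TCC, TCG → 3 synonymous.
Total: 0 + 0 + 3 = 3.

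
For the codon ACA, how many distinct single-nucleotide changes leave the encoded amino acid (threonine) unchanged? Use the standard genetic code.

Position 1: none → 0 synonymous.
Position 2: none → 0 synonymous.
Position 3: ACU, ACC, ACG → 3 synonymous.
Total: 0 + 0 + 3 = 3.

3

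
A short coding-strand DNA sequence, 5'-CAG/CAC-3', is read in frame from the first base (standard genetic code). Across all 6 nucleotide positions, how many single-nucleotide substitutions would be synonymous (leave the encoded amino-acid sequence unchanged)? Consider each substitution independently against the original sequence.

2

Codon 1 (CAG, Gln): 1 synonymous substitution.
Codon 2 (CAC, His): 1 synonymous substitution.
Total: 1 + 1 = 2.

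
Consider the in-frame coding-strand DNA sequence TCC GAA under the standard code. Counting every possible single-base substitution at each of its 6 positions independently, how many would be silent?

4

Codon 1 (TCC, Ser): 3 synonymous substitutions.
Codon 2 (GAA, Glu): 1 synonymous substitution.
Total: 3 + 1 = 4.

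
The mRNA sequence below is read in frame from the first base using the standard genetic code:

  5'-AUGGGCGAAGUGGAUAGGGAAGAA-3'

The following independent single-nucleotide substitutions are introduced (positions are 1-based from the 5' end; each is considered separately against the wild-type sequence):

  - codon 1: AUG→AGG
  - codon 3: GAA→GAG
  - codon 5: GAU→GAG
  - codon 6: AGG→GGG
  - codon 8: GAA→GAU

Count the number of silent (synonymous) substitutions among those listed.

1

Codon 1: AUG (Met) → AGG (Arg) — missense.
Codon 3: GAA (Glu) → GAG (Glu) — synonymous.
Codon 5: GAU (Asp) → GAG (Glu) — missense.
Codon 6: AGG (Arg) → GGG (Gly) — missense.
Codon 8: GAA (Glu) → GAU (Asp) — missense.
Synonymous: 1 of 5.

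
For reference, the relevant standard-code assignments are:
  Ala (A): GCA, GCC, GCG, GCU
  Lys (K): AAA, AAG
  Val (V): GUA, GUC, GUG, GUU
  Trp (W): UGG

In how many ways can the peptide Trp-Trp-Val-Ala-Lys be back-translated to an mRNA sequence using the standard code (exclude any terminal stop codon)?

Trp: 1 codon.
Trp: 1 codon.
Val: 4 codons.
Ala: 4 codons.
Lys: 2 codons.
1 × 1 × 4 × 4 × 2 = 32.

32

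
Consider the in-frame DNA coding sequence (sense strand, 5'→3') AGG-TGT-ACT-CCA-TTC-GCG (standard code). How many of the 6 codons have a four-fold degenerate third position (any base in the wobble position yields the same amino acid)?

3

Codon 1 AGG (Arg): third position 2-fold.
Codon 2 TGT (Cys): third position 2-fold.
Codon 3 ACT (Thr): third position 4-fold.
Codon 4 CCA (Pro): third position 4-fold.
Codon 5 TTC (Phe): third position 2-fold.
Codon 6 GCG (Ala): third position 4-fold.
Four-fold degenerate third positions: 3.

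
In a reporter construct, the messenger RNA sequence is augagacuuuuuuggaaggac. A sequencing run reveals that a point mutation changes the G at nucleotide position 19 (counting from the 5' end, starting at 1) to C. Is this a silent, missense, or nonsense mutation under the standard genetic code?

missense

Position 19 falls in codon 7: GAC → Asp.
After the substitution the codon is CAC → His.
Asp ≠ His, so this is a missense mutation.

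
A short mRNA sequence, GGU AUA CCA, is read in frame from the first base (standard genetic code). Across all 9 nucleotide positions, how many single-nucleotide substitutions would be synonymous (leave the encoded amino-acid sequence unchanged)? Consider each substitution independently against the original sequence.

8

Codon 1 (GGU, Gly): 3 synonymous substitutions.
Codon 2 (AUA, Ile): 2 synonymous substitutions.
Codon 3 (CCA, Pro): 3 synonymous substitutions.
Total: 3 + 2 + 3 = 8.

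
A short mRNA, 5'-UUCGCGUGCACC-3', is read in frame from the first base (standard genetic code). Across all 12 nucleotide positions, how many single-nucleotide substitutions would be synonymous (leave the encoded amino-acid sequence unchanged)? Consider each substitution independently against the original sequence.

Codon 1 (UUC, Phe): 1 synonymous substitution.
Codon 2 (GCG, Ala): 3 synonymous substitutions.
Codon 3 (UGC, Cys): 1 synonymous substitution.
Codon 4 (ACC, Thr): 3 synonymous substitutions.
Total: 1 + 3 + 1 + 3 = 8.

8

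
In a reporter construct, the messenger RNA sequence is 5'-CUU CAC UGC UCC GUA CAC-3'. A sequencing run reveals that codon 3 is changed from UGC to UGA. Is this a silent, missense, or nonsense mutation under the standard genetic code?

nonsense

Position 9 falls in codon 3: UGC → Cys.
After the substitution the codon is UGA → Stop.
The new codon is a stop codon, so this is a nonsense mutation.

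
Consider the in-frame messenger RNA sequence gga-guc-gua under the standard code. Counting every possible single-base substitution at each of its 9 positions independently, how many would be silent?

Codon 1 (GGA, Gly): 3 synonymous substitutions.
Codon 2 (GUC, Val): 3 synonymous substitutions.
Codon 3 (GUA, Val): 3 synonymous substitutions.
Total: 3 + 3 + 3 = 9.

9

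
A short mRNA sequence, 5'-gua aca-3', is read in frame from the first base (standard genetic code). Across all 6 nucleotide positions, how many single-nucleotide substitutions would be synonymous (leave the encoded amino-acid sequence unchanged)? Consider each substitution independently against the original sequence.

Codon 1 (GUA, Val): 3 synonymous substitutions.
Codon 2 (ACA, Thr): 3 synonymous substitutions.
Total: 3 + 3 = 6.

6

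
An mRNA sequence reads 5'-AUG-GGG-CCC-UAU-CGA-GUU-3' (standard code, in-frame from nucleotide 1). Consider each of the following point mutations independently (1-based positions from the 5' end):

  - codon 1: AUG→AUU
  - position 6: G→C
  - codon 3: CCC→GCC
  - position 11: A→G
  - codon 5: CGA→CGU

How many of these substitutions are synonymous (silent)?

2

Codon 1: AUG (Met) → AUU (Ile) — missense.
Codon 2: GGG (Gly) → GGC (Gly) — synonymous.
Codon 3: CCC (Pro) → GCC (Ala) — missense.
Codon 4: UAU (Tyr) → UGU (Cys) — missense.
Codon 5: CGA (Arg) → CGU (Arg) — synonymous.
Synonymous: 2 of 5.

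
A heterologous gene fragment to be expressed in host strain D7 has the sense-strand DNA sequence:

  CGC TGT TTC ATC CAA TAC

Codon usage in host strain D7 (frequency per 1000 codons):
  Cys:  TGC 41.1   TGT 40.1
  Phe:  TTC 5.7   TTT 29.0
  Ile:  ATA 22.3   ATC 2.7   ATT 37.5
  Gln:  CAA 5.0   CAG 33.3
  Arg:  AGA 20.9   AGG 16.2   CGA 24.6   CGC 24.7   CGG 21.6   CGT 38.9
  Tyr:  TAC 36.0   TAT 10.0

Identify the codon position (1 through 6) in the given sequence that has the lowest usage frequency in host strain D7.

Codon 1 CGC (Arg): 24.7 per 1000.
Codon 2 TGT (Cys): 40.1 per 1000.
Codon 3 TTC (Phe): 5.7 per 1000.
Codon 4 ATC (Ile): 2.7 per 1000.
Codon 5 CAA (Gln): 5.0 per 1000.
Codon 6 TAC (Tyr): 36.0 per 1000.
Lowest frequency is 2.7 at codon 4.

4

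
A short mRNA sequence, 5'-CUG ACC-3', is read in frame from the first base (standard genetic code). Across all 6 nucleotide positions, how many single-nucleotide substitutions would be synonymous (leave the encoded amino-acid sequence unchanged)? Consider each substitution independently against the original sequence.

Codon 1 (CUG, Leu): 4 synonymous substitutions.
Codon 2 (ACC, Thr): 3 synonymous substitutions.
Total: 4 + 3 = 7.

7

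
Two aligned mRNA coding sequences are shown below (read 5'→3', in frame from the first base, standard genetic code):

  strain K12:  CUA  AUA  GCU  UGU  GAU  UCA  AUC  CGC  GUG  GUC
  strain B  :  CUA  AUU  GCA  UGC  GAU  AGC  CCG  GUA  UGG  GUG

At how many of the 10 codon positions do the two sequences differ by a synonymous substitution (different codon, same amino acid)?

5

Codon 1: CUA Leu / CUA Leu — identical.
Codon 2: AUA Ile / AUU Ile — synonymous.
Codon 3: GCU Ala / GCA Ala — synonymous.
Codon 4: UGU Cys / UGC Cys — synonymous.
Codon 5: GAU Asp / GAU Asp — identical.
Codon 6: UCA Ser / AGC Ser — synonymous.
Codon 7: AUC Ile / CCG Pro — nonsynonymous.
Codon 8: CGC Arg / GUA Val — nonsynonymous.
Codon 9: GUG Val / UGG Trp — nonsynonymous.
Codon 10: GUC Val / GUG Val — synonymous.
Synonymous differences: 5.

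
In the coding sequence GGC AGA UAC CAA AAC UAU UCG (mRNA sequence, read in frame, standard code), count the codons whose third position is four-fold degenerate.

2

Codon 1 GGC (Gly): third position 4-fold.
Codon 2 AGA (Arg): third position 2-fold.
Codon 3 UAC (Tyr): third position 2-fold.
Codon 4 CAA (Gln): third position 2-fold.
Codon 5 AAC (Asn): third position 2-fold.
Codon 6 UAU (Tyr): third position 2-fold.
Codon 7 UCG (Ser): third position 4-fold.
Four-fold degenerate third positions: 2.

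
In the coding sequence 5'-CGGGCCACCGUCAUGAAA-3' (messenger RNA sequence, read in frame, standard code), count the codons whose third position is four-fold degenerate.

Codon 1 CGG (Arg): third position 4-fold.
Codon 2 GCC (Ala): third position 4-fold.
Codon 3 ACC (Thr): third position 4-fold.
Codon 4 GUC (Val): third position 4-fold.
Codon 5 AUG (Met): third position 1-fold.
Codon 6 AAA (Lys): third position 2-fold.
Four-fold degenerate third positions: 4.

4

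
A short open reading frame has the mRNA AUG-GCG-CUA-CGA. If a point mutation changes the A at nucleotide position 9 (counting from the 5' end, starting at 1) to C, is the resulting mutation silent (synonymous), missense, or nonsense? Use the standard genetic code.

Position 9 falls in codon 3: CUA → Leu.
After the substitution the codon is CUC → Leu.
Both encode Leu, so the change is synonymous.

silent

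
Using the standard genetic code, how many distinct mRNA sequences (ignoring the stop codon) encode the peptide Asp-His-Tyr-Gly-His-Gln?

Asp: 2 codons.
His: 2 codons.
Tyr: 2 codons.
Gly: 4 codons.
His: 2 codons.
Gln: 2 codons.
2 × 2 × 2 × 4 × 2 × 2 = 128.

128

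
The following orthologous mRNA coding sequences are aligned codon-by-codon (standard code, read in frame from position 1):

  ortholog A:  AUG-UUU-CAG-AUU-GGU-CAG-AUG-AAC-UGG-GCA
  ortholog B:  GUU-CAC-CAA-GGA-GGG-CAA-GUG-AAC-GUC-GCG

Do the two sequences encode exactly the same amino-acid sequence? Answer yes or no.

Codon 1: AUG Met / GUU Val — nonsynonymous.
Codon 2: UUU Phe / CAC His — nonsynonymous.
Codon 3: CAG Gln / CAA Gln — synonymous.
Codon 4: AUU Ile / GGA Gly — nonsynonymous.
Codon 5: GGU Gly / GGG Gly — synonymous.
Codon 6: CAG Gln / CAA Gln — synonymous.
Codon 7: AUG Met / GUG Val — nonsynonymous.
Codon 8: AAC Asn / AAC Asn — identical.
Codon 9: UGG Trp / GUC Val — nonsynonymous.
Codon 10: GCA Ala / GCG Ala — synonymous.
Nonsynonymous differences: 5 → different protein.

no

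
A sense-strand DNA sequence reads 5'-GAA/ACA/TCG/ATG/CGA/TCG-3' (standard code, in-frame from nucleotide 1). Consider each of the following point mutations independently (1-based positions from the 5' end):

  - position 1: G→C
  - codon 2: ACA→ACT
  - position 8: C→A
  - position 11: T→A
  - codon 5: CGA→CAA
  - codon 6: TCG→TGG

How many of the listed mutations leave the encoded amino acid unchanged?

1

Codon 1: GAA (Glu) → CAA (Gln) — missense.
Codon 2: ACA (Thr) → ACT (Thr) — synonymous.
Codon 3: TCG (Ser) → TAG (Stop) — nonsense.
Codon 4: ATG (Met) → AAG (Lys) — missense.
Codon 5: CGA (Arg) → CAA (Gln) — missense.
Codon 6: TCG (Ser) → TGG (Trp) — missense.
Synonymous: 1 of 6.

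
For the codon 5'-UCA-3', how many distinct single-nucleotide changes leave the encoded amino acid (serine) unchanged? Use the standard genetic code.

3

Position 1: none → 0 synonymous.
Position 2: none → 0 synonymous.
Position 3: UCU, UCC, UCG → 3 synonymous.
Total: 0 + 0 + 3 = 3.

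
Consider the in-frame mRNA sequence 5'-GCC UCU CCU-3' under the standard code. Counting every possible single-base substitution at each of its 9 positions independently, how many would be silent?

9

Codon 1 (GCC, Ala): 3 synonymous substitutions.
Codon 2 (UCU, Ser): 3 synonymous substitutions.
Codon 3 (CCU, Pro): 3 synonymous substitutions.
Total: 3 + 3 + 3 = 9.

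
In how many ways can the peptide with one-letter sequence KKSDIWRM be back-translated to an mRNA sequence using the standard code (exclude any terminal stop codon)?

Lys: 2 codons.
Lys: 2 codons.
Ser: 6 codons.
Asp: 2 codons.
Ile: 3 codons.
Trp: 1 codon.
Arg: 6 codons.
Met: 1 codon.
2 × 2 × 6 × 2 × 3 × 1 × 6 × 1 = 864.

864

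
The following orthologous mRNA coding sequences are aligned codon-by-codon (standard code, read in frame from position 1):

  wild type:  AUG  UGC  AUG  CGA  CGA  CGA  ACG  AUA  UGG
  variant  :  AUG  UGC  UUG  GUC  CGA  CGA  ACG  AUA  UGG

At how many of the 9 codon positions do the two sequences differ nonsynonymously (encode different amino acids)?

Codon 1: AUG Met / AUG Met — identical.
Codon 2: UGC Cys / UGC Cys — identical.
Codon 3: AUG Met / UUG Leu — nonsynonymous.
Codon 4: CGA Arg / GUC Val — nonsynonymous.
Codon 5: CGA Arg / CGA Arg — identical.
Codon 6: CGA Arg / CGA Arg — identical.
Codon 7: ACG Thr / ACG Thr — identical.
Codon 8: AUA Ile / AUA Ile — identical.
Codon 9: UGG Trp / UGG Trp — identical.
Nonsynonymous differences: 2.

2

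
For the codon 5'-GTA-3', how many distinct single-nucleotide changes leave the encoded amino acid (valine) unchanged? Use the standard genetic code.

Position 1: none → 0 synonymous.
Position 2: none → 0 synonymous.
Position 3: GTT, GTC, GTG → 3 synonymous.
Total: 0 + 0 + 3 = 3.

3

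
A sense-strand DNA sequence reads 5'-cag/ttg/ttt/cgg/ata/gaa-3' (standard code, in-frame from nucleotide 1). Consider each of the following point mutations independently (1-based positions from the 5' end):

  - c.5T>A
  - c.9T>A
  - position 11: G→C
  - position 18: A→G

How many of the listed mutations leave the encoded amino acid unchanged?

1

Codon 2: TTG (Leu) → TAG (Stop) — nonsense.
Codon 3: TTT (Phe) → TTA (Leu) — missense.
Codon 4: CGG (Arg) → CCG (Pro) — missense.
Codon 6: GAA (Glu) → GAG (Glu) — synonymous.
Synonymous: 1 of 4.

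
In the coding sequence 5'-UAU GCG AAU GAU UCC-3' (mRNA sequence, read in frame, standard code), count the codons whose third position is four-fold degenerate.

Codon 1 UAU (Tyr): third position 2-fold.
Codon 2 GCG (Ala): third position 4-fold.
Codon 3 AAU (Asn): third position 2-fold.
Codon 4 GAU (Asp): third position 2-fold.
Codon 5 UCC (Ser): third position 4-fold.
Four-fold degenerate third positions: 2.

2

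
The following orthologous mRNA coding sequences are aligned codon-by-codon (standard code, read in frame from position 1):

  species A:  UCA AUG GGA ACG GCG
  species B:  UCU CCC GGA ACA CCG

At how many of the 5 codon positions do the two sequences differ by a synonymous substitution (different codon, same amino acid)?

Codon 1: UCA Ser / UCU Ser — synonymous.
Codon 2: AUG Met / CCC Pro — nonsynonymous.
Codon 3: GGA Gly / GGA Gly — identical.
Codon 4: ACG Thr / ACA Thr — synonymous.
Codon 5: GCG Ala / CCG Pro — nonsynonymous.
Synonymous differences: 2.

2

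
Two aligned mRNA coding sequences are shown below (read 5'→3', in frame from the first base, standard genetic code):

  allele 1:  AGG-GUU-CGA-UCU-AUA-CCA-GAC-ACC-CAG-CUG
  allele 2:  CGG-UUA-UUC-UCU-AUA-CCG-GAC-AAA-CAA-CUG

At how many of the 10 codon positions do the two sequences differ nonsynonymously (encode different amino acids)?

3

Codon 1: AGG Arg / CGG Arg — synonymous.
Codon 2: GUU Val / UUA Leu — nonsynonymous.
Codon 3: CGA Arg / UUC Phe — nonsynonymous.
Codon 4: UCU Ser / UCU Ser — identical.
Codon 5: AUA Ile / AUA Ile — identical.
Codon 6: CCA Pro / CCG Pro — synonymous.
Codon 7: GAC Asp / GAC Asp — identical.
Codon 8: ACC Thr / AAA Lys — nonsynonymous.
Codon 9: CAG Gln / CAA Gln — synonymous.
Codon 10: CUG Leu / CUG Leu — identical.
Nonsynonymous differences: 3.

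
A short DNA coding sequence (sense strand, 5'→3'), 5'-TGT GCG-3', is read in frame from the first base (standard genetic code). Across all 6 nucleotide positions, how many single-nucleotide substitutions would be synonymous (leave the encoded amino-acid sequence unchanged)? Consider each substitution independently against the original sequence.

Codon 1 (TGT, Cys): 1 synonymous substitution.
Codon 2 (GCG, Ala): 3 synonymous substitutions.
Total: 1 + 3 = 4.

4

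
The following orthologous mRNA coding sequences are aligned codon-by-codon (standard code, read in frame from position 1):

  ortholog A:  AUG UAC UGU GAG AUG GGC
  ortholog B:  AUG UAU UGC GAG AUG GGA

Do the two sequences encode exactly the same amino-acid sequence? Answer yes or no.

Codon 1: AUG Met / AUG Met — identical.
Codon 2: UAC Tyr / UAU Tyr — synonymous.
Codon 3: UGU Cys / UGC Cys — synonymous.
Codon 4: GAG Glu / GAG Glu — identical.
Codon 5: AUG Met / AUG Met — identical.
Codon 6: GGC Gly / GGA Gly — synonymous.
Nonsynonymous differences: 0 → same protein.

yes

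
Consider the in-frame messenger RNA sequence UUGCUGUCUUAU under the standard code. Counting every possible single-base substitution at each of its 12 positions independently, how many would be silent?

Codon 1 (UUG, Leu): 2 synonymous substitutions.
Codon 2 (CUG, Leu): 4 synonymous substitutions.
Codon 3 (UCU, Ser): 3 synonymous substitutions.
Codon 4 (UAU, Tyr): 1 synonymous substitution.
Total: 2 + 4 + 3 + 1 = 10.

10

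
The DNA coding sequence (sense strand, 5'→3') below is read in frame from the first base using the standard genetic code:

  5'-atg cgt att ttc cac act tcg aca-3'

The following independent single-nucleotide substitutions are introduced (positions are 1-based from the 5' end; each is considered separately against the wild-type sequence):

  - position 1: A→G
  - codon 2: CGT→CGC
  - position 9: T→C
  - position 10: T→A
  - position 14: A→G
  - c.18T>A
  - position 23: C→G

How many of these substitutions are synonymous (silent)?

Codon 1: ATG (Met) → GTG (Val) — missense.
Codon 2: CGT (Arg) → CGC (Arg) — synonymous.
Codon 3: ATT (Ile) → ATC (Ile) — synonymous.
Codon 4: TTC (Phe) → ATC (Ile) — missense.
Codon 5: CAC (His) → CGC (Arg) — missense.
Codon 6: ACT (Thr) → ACA (Thr) — synonymous.
Codon 8: ACA (Thr) → AGA (Arg) — missense.
Synonymous: 3 of 7.

3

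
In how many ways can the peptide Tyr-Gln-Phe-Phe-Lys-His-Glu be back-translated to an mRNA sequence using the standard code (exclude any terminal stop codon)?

Tyr: 2 codons.
Gln: 2 codons.
Phe: 2 codons.
Phe: 2 codons.
Lys: 2 codons.
His: 2 codons.
Glu: 2 codons.
2 × 2 × 2 × 2 × 2 × 2 × 2 = 128.

128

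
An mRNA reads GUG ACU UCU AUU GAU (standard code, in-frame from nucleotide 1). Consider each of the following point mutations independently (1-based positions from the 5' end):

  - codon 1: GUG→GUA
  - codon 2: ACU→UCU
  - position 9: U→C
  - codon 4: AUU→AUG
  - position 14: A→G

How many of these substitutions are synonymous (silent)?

Codon 1: GUG (Val) → GUA (Val) — synonymous.
Codon 2: ACU (Thr) → UCU (Ser) — missense.
Codon 3: UCU (Ser) → UCC (Ser) — synonymous.
Codon 4: AUU (Ile) → AUG (Met) — missense.
Codon 5: GAU (Asp) → GGU (Gly) — missense.
Synonymous: 2 of 5.

2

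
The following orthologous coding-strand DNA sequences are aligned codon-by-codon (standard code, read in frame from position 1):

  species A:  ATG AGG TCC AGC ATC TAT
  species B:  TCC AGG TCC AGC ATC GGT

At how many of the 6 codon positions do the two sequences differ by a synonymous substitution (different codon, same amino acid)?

Codon 1: ATG Met / TCC Ser — nonsynonymous.
Codon 2: AGG Arg / AGG Arg — identical.
Codon 3: TCC Ser / TCC Ser — identical.
Codon 4: AGC Ser / AGC Ser — identical.
Codon 5: ATC Ile / ATC Ile — identical.
Codon 6: TAT Tyr / GGT Gly — nonsynonymous.
Synonymous differences: 0.

0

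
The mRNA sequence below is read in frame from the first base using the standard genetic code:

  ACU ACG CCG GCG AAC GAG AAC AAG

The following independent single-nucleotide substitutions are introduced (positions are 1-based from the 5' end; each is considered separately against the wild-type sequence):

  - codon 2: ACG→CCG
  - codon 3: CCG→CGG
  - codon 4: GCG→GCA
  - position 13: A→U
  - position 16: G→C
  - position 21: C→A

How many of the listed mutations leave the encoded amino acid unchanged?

1

Codon 2: ACG (Thr) → CCG (Pro) — missense.
Codon 3: CCG (Pro) → CGG (Arg) — missense.
Codon 4: GCG (Ala) → GCA (Ala) — synonymous.
Codon 5: AAC (Asn) → UAC (Tyr) — missense.
Codon 6: GAG (Glu) → CAG (Gln) — missense.
Codon 7: AAC (Asn) → AAA (Lys) — missense.
Synonymous: 1 of 6.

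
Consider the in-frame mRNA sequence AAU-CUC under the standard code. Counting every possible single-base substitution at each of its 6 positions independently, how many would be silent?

4

Codon 1 (AAU, Asn): 1 synonymous substitution.
Codon 2 (CUC, Leu): 3 synonymous substitutions.
Total: 1 + 3 = 4.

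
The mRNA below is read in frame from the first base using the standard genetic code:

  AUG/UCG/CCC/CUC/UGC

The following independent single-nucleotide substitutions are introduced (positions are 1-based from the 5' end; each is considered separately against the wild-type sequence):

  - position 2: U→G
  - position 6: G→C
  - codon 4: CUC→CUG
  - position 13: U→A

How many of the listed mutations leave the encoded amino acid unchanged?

2

Codon 1: AUG (Met) → AGG (Arg) — missense.
Codon 2: UCG (Ser) → UCC (Ser) — synonymous.
Codon 4: CUC (Leu) → CUG (Leu) — synonymous.
Codon 5: UGC (Cys) → AGC (Ser) — missense.
Synonymous: 2 of 4.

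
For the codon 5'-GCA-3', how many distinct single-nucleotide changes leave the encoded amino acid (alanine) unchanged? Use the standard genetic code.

Position 1: none → 0 synonymous.
Position 2: none → 0 synonymous.
Position 3: GCT, GCC, GCG → 3 synonymous.
Total: 0 + 0 + 3 = 3.

3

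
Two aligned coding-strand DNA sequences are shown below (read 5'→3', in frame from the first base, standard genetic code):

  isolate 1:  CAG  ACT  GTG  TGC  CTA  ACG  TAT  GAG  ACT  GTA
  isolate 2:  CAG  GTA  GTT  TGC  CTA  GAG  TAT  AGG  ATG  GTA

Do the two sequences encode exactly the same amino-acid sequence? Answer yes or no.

Codon 1: CAG Gln / CAG Gln — identical.
Codon 2: ACT Thr / GTA Val — nonsynonymous.
Codon 3: GTG Val / GTT Val — synonymous.
Codon 4: TGC Cys / TGC Cys — identical.
Codon 5: CTA Leu / CTA Leu — identical.
Codon 6: ACG Thr / GAG Glu — nonsynonymous.
Codon 7: TAT Tyr / TAT Tyr — identical.
Codon 8: GAG Glu / AGG Arg — nonsynonymous.
Codon 9: ACT Thr / ATG Met — nonsynonymous.
Codon 10: GTA Val / GTA Val — identical.
Nonsynonymous differences: 4 → different protein.

no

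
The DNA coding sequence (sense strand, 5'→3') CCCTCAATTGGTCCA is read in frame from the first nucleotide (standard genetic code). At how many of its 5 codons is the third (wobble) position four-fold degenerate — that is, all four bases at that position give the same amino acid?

4

Codon 1 CCC (Pro): third position 4-fold.
Codon 2 TCA (Ser): third position 4-fold.
Codon 3 ATT (Ile): third position 3-fold.
Codon 4 GGT (Gly): third position 4-fold.
Codon 5 CCA (Pro): third position 4-fold.
Four-fold degenerate third positions: 4.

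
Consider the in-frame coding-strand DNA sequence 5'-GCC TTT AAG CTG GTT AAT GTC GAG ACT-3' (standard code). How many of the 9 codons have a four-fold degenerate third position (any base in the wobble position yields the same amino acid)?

Codon 1 GCC (Ala): third position 4-fold.
Codon 2 TTT (Phe): third position 2-fold.
Codon 3 AAG (Lys): third position 2-fold.
Codon 4 CTG (Leu): third position 4-fold.
Codon 5 GTT (Val): third position 4-fold.
Codon 6 AAT (Asn): third position 2-fold.
Codon 7 GTC (Val): third position 4-fold.
Codon 8 GAG (Glu): third position 2-fold.
Codon 9 ACT (Thr): third position 4-fold.
Four-fold degenerate third positions: 5.

5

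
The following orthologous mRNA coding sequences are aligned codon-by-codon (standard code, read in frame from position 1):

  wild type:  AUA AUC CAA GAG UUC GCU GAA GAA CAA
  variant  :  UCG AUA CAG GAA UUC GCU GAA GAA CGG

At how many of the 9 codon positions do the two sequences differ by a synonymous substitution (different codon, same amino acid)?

Codon 1: AUA Ile / UCG Ser — nonsynonymous.
Codon 2: AUC Ile / AUA Ile — synonymous.
Codon 3: CAA Gln / CAG Gln — synonymous.
Codon 4: GAG Glu / GAA Glu — synonymous.
Codon 5: UUC Phe / UUC Phe — identical.
Codon 6: GCU Ala / GCU Ala — identical.
Codon 7: GAA Glu / GAA Glu — identical.
Codon 8: GAA Glu / GAA Glu — identical.
Codon 9: CAA Gln / CGG Arg — nonsynonymous.
Synonymous differences: 3.

3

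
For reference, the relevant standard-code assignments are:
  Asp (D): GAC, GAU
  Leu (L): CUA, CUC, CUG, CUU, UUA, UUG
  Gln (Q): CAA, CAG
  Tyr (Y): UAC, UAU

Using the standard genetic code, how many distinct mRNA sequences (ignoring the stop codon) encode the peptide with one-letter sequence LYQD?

48

Leu: 6 codons.
Tyr: 2 codons.
Gln: 2 codons.
Asp: 2 codons.
6 × 2 × 2 × 2 = 48.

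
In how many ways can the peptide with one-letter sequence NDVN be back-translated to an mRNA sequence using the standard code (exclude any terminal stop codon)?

Asn: 2 codons.
Asp: 2 codons.
Val: 4 codons.
Asn: 2 codons.
2 × 2 × 4 × 2 = 32.

32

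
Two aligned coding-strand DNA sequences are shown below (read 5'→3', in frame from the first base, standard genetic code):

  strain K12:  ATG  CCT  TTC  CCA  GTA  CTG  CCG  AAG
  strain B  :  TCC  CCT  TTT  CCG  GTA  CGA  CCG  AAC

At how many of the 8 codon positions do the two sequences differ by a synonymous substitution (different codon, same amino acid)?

Codon 1: ATG Met / TCC Ser — nonsynonymous.
Codon 2: CCT Pro / CCT Pro — identical.
Codon 3: TTC Phe / TTT Phe — synonymous.
Codon 4: CCA Pro / CCG Pro — synonymous.
Codon 5: GTA Val / GTA Val — identical.
Codon 6: CTG Leu / CGA Arg — nonsynonymous.
Codon 7: CCG Pro / CCG Pro — identical.
Codon 8: AAG Lys / AAC Asn — nonsynonymous.
Synonymous differences: 2.

2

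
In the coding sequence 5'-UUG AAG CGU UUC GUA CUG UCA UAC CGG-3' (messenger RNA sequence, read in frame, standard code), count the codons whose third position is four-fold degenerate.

Codon 1 UUG (Leu): third position 2-fold.
Codon 2 AAG (Lys): third position 2-fold.
Codon 3 CGU (Arg): third position 4-fold.
Codon 4 UUC (Phe): third position 2-fold.
Codon 5 GUA (Val): third position 4-fold.
Codon 6 CUG (Leu): third position 4-fold.
Codon 7 UCA (Ser): third position 4-fold.
Codon 8 UAC (Tyr): third position 2-fold.
Codon 9 CGG (Arg): third position 4-fold.
Four-fold degenerate third positions: 5.

5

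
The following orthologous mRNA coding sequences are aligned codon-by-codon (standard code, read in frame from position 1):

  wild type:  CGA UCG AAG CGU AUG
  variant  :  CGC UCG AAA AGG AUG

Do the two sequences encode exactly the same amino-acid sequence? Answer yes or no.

yes

Codon 1: CGA Arg / CGC Arg — synonymous.
Codon 2: UCG Ser / UCG Ser — identical.
Codon 3: AAG Lys / AAA Lys — synonymous.
Codon 4: CGU Arg / AGG Arg — synonymous.
Codon 5: AUG Met / AUG Met — identical.
Nonsynonymous differences: 0 → same protein.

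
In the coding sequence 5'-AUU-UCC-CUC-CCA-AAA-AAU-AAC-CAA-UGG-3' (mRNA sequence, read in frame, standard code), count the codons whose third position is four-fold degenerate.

Codon 1 AUU (Ile): third position 3-fold.
Codon 2 UCC (Ser): third position 4-fold.
Codon 3 CUC (Leu): third position 4-fold.
Codon 4 CCA (Pro): third position 4-fold.
Codon 5 AAA (Lys): third position 2-fold.
Codon 6 AAU (Asn): third position 2-fold.
Codon 7 AAC (Asn): third position 2-fold.
Codon 8 CAA (Gln): third position 2-fold.
Codon 9 UGG (Trp): third position 1-fold.
Four-fold degenerate third positions: 3.

3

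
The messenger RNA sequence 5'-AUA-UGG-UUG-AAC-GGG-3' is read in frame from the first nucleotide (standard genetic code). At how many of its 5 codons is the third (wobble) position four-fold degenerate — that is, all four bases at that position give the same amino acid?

1

Codon 1 AUA (Ile): third position 3-fold.
Codon 2 UGG (Trp): third position 1-fold.
Codon 3 UUG (Leu): third position 2-fold.
Codon 4 AAC (Asn): third position 2-fold.
Codon 5 GGG (Gly): third position 4-fold.
Four-fold degenerate third positions: 1.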